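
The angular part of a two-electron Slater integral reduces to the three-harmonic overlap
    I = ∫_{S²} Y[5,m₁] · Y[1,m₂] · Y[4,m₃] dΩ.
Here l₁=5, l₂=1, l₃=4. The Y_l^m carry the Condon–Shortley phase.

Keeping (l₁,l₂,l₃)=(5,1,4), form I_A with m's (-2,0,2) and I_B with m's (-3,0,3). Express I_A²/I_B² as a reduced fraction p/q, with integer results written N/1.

l's match ⇒ only the (l;m) 3-j factors differ between A and B.
A: triangle coeff Δ(5,1,4) = 1/495; Σ_t [1,1]: t=1:−1/1440 = -1/1440; (3j)²=7/165 [(5 1 4; -2 0 2)], sign=-1
B: triangle coeff Δ(5,1,4) = 1/495; Σ_t [1,1]: t=1:−1/5040 = -1/5040; (3j)²=16/495 [(5 1 4; -3 0 3)], sign=+1
I_A²/I_B² = (7/165)/(16/495) = 21/16

21/16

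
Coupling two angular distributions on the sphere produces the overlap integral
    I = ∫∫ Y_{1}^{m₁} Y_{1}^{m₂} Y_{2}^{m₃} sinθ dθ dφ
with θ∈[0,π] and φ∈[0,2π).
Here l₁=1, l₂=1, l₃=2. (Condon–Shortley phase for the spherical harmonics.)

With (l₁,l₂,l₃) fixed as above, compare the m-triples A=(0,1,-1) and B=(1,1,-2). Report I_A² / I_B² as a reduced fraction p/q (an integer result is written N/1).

1/2

Same 1,1,2: normalisation and zero-m 3j drop out of the ratio.
A: Δ: 0! 2! 2! / 5! → 1/30; sum: t=0:+1/2 = 1/2; 3j²(1 1 2; 0 1 -1) = Δ·Π!·Σ² = 1/10  (sign -1)
B: Δ: 0! 2! 2! / 5! → 1/30; sum: t=0:+1/4 = 1/4; 3j²(1 1 2; 1 1 -2) = Δ·Π!·Σ² = 1/5  (sign +1)
I_A²/I_B² = (1/10)/(1/5) = 1/2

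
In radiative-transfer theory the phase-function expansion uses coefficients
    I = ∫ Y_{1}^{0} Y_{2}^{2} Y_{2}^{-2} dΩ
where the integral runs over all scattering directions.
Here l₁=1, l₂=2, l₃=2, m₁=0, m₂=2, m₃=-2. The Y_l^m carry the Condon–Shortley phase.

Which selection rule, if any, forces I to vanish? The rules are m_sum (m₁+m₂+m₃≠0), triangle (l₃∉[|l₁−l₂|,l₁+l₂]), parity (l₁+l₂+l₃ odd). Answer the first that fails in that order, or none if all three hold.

parity

Σmᵢ = 0  ✓
l₃∈[|l₁−l₂|,l₁+l₂]=[1,3], have l₃=2  ✓
Σlᵢ = 5 ⇒ odd  ✗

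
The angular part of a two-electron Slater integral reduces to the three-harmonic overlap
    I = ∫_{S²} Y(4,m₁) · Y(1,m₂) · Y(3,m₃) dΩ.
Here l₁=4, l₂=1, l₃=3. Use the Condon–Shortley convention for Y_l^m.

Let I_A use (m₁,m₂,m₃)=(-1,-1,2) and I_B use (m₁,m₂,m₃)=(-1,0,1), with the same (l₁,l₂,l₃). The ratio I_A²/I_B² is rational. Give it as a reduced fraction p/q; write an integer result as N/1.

l's match ⇒ only the (l;m) 3-j factors differ between A and B.
A: triangle coeff Δ(4,1,3) = 1/252; Σ_t [0,0]: t=0:+1/240 = 1/240; (3j)²=1/84 [(4 1 3; -1 -1 2)], sign=-1
B: triangle coeff Δ(4,1,3) = 1/252; Σ_t [1,1]: t=1:−1/48 = -1/48; (3j)²=5/84 [(4 1 3; -1 0 1)], sign=-1
I_A²/I_B² = (1/84)/(5/84) = 1/5

1/5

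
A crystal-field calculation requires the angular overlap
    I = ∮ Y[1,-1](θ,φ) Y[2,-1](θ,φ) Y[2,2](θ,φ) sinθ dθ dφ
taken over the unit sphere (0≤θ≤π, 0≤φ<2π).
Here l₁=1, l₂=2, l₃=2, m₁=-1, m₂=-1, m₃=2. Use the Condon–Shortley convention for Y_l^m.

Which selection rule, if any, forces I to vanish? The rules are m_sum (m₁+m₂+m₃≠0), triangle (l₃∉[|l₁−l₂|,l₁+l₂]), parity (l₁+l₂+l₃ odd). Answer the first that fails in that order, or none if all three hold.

azimuthal sum: -1 − 1 + 2 = 0  ✓
1 ≤ 2 ≤ 3 (triangle on l)  ✓
L = 1 + 2 + 2 = 5 (odd)  ✗

parity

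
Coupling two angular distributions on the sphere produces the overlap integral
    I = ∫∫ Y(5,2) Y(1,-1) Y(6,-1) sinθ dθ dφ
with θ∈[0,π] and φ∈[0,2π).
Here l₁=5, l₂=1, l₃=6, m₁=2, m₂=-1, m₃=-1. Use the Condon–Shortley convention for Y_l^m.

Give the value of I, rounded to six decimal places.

m-sum 0 ✓  L=12 even ✓  4≤6≤6 ✓
Π(2lᵢ+1) = 11×3×13 = 429
triangle coeff Δ(5,1,6) = 1/858
Σ_t [0,0]: t=0:+1/14400 = 1/14400
(3j)²=6/143 [(5 1 6; 0 0 0)], sign=+1
Σ_t [0,0]: t=0:+1/60480 = 1/60480
(3j)²=5/429 [(5 1 6; 2 -1 -1)], sign=-1
⇒ 4πI² = 30/143
I = (-1)√(30/143/(4π)) = -0.12920749

-0.129207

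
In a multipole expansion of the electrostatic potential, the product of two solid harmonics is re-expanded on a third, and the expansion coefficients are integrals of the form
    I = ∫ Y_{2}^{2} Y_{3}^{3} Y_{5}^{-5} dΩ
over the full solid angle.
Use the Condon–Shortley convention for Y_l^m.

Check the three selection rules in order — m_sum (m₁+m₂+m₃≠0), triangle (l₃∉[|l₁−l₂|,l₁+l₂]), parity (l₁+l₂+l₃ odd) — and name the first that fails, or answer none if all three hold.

none

m₁+m₂+m₃ = 2 + 3 − 5 = 0  ✓
triangle: |2−3|=1 ≤ l₃=5 ≤ 2+3=5  ✓
parity: l₁+l₂+l₃ = 10 is even  ✓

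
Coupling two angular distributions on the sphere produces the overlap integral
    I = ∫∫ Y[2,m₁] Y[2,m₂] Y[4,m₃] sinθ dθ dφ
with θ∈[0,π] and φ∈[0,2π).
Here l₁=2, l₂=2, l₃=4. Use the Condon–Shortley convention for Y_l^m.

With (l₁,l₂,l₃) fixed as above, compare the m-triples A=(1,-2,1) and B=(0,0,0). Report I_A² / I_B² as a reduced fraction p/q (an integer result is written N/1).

Shared (l₁,l₂,l₃)=(2,2,4): N and (l;000)² cancel in I_A²/I_B².
A: Δ = 0!·4!·4!/9! = 1/630; Racah Σ t=0..0: t=0:+1/144 = 1/144; ⇒ 3j(2 2 4; 1 -2 1)² = 1/126, sgn -1
B: Δ = 0!·4!·4!/9! = 1/630; Racah Σ t=0..0: t=0:+1/16 = 1/16; ⇒ 3j(2 2 4; 0 0 0)² = 2/35, sgn +1
I_A²/I_B² = (1/126)/(2/35) = 5/36

5/36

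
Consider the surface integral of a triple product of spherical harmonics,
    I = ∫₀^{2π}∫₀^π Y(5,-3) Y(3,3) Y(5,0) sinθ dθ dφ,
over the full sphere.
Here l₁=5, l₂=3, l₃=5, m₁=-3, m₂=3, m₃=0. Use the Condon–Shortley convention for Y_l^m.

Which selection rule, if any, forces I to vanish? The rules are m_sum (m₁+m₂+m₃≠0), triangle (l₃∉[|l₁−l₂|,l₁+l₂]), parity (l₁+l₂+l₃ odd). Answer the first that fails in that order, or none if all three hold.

azimuthal sum: -3 + 3 + 0 = 0  ✓
2 ≤ 5 ≤ 8 (triangle on l)  ✓
L = 5 + 3 + 5 = 13 (odd)  ✗

parity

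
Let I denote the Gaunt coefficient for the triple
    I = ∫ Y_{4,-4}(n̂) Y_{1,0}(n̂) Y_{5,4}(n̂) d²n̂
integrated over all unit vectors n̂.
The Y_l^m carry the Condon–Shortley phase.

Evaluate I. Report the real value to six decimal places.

Checks pass: Σm=0; 10 even; l₃=5∈[3,5].
(2·4+1)(2·1+1)(2·5+1) = 297
Δ: 0! 8! 2! / 11! → 1/495
sum: t=0:+1/576 = 1/576
3j²(4 1 5; 0 0 0) = Δ·Π!·Σ² = 5/99  (sign -1)
sum: t=0:+1/40320 = 1/40320
3j²(4 1 5; -4 0 4) = Δ·Π!·Σ² = 1/55  (sign -1)
combine: 4πI² = 297·5/99·1/55 = 3/11
take √, sign +1: I = 0.14731920

0.147319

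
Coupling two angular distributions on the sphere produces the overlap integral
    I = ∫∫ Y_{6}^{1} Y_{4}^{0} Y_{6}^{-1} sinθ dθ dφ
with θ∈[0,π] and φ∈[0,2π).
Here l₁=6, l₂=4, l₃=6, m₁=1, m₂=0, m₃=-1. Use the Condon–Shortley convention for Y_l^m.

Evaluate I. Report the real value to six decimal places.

Checks pass: Σm=0; 16 even; l₃=6∈[2,10].
(2·6+1)(2·4+1)(2·6+1) = 1521
Δ: 4! 8! 4! / 17! → 1/15315300
sum: t=0:+1/829440 t=1:−1/25920 t=2:+1/9216 t=3:−1/25920 t=4:+1/829440 = 7/207360
3j²(6 4 6; 0 0 0) = Δ·Π!·Σ² = 28/2431  (sign +1)
sum: t=0:+1/414720 t=1:−1/20736 t=2:+1/11520 t=3:−1/51840 t=4:+1/2903040 = 1/45360
3j²(6 4 6; 1 0 -1) = Δ·Π!·Σ² = 1024/153153  (sign -1)
combine: 4πI² = 1521·28/2431·1024/153153 = 4096/34969
take √, sign -1: I = -0.09654581

-0.096546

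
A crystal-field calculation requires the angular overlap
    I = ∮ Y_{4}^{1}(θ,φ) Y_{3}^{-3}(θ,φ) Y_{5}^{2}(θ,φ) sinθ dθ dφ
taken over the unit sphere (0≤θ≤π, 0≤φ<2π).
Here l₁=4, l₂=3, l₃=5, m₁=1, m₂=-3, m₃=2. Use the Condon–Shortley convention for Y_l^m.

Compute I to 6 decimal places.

m-sum 0 ✓  L=12 even ✓  1≤5≤7 ✓
Π(2lᵢ+1) = 9×7×11 = 693
triangle coeff Δ(4,3,5) = 1/180180
Σ_t [0,2]: t=0:+1/576 t=1:−1/144 t=2:+1/576 = -1/288
(3j)²=20/1001 [(4 3 5; 0 0 0)], sign=+1
Σ_t [0,0]: t=0:+1/1728 = 1/1728
(3j)²=25/858 [(4 3 5; 1 -3 2)], sign=-1
⇒ 4πI² = 750/1859
I = (-1)√(750/1859/(4π)) = -0.17917854

-0.179179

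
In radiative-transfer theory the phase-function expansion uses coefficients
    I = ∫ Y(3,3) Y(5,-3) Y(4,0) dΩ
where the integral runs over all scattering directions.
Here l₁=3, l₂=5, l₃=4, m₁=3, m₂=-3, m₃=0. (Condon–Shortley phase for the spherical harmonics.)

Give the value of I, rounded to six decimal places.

0.196280

Checks pass: Σm=0; 12 even; l₃=4∈[2,8].
(2·3+1)(2·5+1)(2·4+1) = 693
Δ: 4! 2! 6! / 13! → 1/180180
sum: t=1:−1/576 t=2:+1/144 t=3:−1/576 = 1/288
3j²(3 5 4; 0 0 0) = Δ·Π!·Σ² = 20/1001  (sign +1)
sum: t=0:+1/2304 = 1/2304
3j²(3 5 4; 3 -3 0) = Δ·Π!·Σ² = 5/143  (sign +1)
combine: 4πI² = 693·20/1001·5/143 = 900/1859
take √, sign +1: I = 0.19628026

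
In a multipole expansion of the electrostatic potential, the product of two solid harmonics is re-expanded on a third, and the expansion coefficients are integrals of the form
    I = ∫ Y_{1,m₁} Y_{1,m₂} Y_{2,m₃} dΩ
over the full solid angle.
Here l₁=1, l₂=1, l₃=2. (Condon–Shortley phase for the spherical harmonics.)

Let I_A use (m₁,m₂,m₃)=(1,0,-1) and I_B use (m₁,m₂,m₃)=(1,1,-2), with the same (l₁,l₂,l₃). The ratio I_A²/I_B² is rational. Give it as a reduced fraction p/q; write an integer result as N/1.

1/2

l's match ⇒ only the (l;m) 3-j factors differ between A and B.
A: triangle coeff Δ(1,1,2) = 1/30; Σ_t [0,0]: t=0:+1/2 = 1/2; (3j)²=1/10 [(1 1 2; 1 0 -1)], sign=-1
B: triangle coeff Δ(1,1,2) = 1/30; Σ_t [0,0]: t=0:+1/4 = 1/4; (3j)²=1/5 [(1 1 2; 1 1 -2)], sign=+1
I_A²/I_B² = (1/10)/(1/5) = 1/2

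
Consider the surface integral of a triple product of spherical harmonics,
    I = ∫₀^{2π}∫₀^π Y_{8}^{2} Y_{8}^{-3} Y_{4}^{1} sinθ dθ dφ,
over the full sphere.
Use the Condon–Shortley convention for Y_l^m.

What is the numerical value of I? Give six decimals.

-0.124482

m-sum 0 ✓  L=20 even ✓  0≤4≤16 ✓
Π(2lᵢ+1) = 17×17×9 = 2601
triangle coeff Δ(8,8,4) = 1/185175900
Σ_t [4,8]: t=4:+1/557383680 t=5:−1/21772800 t=6:+1/8294400 t=7:−1/21772800 t=8:+1/557383680 = 1/30965760
(3j)²=36/4199 [(8 8 4; 0 0 0)], sign=+1
Σ_t [2,5]: t=2:+1/1045094400 t=3:−1/52254720 t=4:+1/23224320 t=5:−1/87091200 = 1/74649600
(3j)²=110/12597 [(8 8 4; 2 -3 1)], sign=-1
⇒ 4πI² = 11880/61009
I = (-1)√(11880/61009/(4π)) = -0.12448194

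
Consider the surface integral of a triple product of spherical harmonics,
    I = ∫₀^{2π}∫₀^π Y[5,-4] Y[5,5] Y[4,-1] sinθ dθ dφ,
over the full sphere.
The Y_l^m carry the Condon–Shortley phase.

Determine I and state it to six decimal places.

m-sum 0 ✓  L=14 even ✓  0≤4≤10 ✓
Π(2lᵢ+1) = 11×11×9 = 1089
triangle coeff Δ(5,5,4) = 1/3153150
Σ_t [1,5]: t=1:−1/69120 t=2:+1/1728 t=3:−1/576 t=4:+1/1728 t=5:−1/69120 = -7/11520
(3j)²=2/143 [(5 5 4; 0 0 0)], sign=-1
Σ_t [6,6]: t=6:+1/103680 = 1/103680
(3j)²=4/143 [(5 5 4; -4 5 -1)], sign=-1
⇒ 4πI² = 72/169
I = (+1)√(72/169/(4π)) = 0.18412721

0.184127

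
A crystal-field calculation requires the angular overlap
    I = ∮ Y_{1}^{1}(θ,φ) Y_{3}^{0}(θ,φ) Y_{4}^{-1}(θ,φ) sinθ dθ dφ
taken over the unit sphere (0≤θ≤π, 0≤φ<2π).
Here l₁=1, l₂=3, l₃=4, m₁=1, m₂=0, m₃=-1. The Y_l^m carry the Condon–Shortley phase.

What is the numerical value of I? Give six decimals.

Rules hold: Σm=0, L=8 even, 2≤4≤4.
N = 3·7·9 = 189
Δ = 0!·2!·6!/9! = 1/252
Racah Σ t=0..0: t=0:+1/36 = 1/36
⇒ 3j(1 3 4; 0 0 0)² = 4/63, sgn +1
Racah Σ t=0..0: t=0:+1/72 = 1/72
⇒ 3j(1 3 4; 1 0 -1)² = 5/126, sgn -1
4πI² = N·(3j₀)²·(3jₘ)² = 10/21
I = -1·√(0.47619/4π) = -0.19466390

-0.194664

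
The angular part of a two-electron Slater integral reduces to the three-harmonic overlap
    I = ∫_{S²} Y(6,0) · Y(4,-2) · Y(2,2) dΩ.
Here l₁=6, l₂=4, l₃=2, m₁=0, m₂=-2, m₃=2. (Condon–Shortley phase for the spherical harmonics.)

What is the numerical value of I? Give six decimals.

0.061597

Checks pass: Σm=0; 12 even; l₃=2∈[2,10].
(2·6+1)(2·4+1)(2·2+1) = 585
Δ: 8! 4! 0! / 13! → 1/6435
sum: t=4:+1/2304 = 1/2304
3j²(6 4 2; 0 0 0) = Δ·Π!·Σ² = 5/143  (sign +1)
sum: t=2:+1/34560 = 1/34560
3j²(6 4 2; 0 -2 2) = Δ·Π!·Σ² = 1/429  (sign +1)
combine: 4πI² = 585·5/143·1/429 = 75/1573
take √, sign +1: I = 0.06159725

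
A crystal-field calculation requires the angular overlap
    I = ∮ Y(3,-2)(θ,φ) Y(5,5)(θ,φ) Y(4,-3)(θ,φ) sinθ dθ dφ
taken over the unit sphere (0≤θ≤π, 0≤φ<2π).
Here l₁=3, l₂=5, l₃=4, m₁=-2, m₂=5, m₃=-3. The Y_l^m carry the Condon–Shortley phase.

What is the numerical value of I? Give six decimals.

Checks pass: Σm=0; 12 even; l₃=4∈[2,8].
(2·3+1)(2·5+1)(2·4+1) = 693
Δ: 4! 2! 6! / 13! → 1/180180
sum: t=1:−1/576 t=2:+1/144 t=3:−1/576 = 1/288
3j²(3 5 4; 0 0 0) = Δ·Π!·Σ² = 20/1001  (sign +1)
sum: t=4:+1/17280 = 1/17280
3j²(3 5 4; -2 5 -3) = Δ·Π!·Σ² = 35/858  (sign -1)
combine: 4πI² = 693·20/1001·35/858 = 1050/1859
take √, sign -1: I = -0.21200691

-0.212007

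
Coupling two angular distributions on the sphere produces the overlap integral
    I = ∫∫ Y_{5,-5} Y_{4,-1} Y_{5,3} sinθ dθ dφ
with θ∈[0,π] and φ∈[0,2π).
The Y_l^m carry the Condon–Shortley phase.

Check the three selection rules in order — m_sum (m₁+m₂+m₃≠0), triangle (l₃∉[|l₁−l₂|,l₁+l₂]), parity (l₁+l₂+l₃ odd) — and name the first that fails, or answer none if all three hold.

azimuthal sum: -5 − 1 + 3 = -3  ✗
1 ≤ 5 ≤ 9 (triangle on l)
L = 5 + 4 + 5 = 14 (even)

m_sum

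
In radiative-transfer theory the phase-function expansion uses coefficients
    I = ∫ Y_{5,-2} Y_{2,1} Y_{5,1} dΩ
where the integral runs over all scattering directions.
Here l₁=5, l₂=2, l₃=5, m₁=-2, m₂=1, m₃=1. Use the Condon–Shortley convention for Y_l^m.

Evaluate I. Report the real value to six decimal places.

0.104819

Rules hold: Σm=0, L=12 even, 3≤5≤7.
N = 11·5·11 = 605
Δ = 2!·8!·2!/13! = 1/38610
Racah Σ t=0..2: t=0:+1/2880 t=1:−1/576 t=2:+1/2880 = -1/960
⇒ 3j(5 2 5; 0 0 0)² = 10/429, sgn +1
Racah Σ t=1..2: t=1:−1/2880 t=2:+1/1440 = 1/2880
⇒ 3j(5 2 5; -2 1 1)² = 7/715, sgn +1
4πI² = N·(3j₀)²·(3jₘ)² = 70/507
I = +1·√(0.138067/4π) = 0.10481902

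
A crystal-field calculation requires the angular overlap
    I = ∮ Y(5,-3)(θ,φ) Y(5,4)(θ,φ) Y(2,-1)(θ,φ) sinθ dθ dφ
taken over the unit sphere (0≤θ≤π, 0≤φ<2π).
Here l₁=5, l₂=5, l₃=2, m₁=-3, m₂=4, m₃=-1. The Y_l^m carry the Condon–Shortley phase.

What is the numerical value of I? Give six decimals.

0.196098

m-sum 0 ✓  L=12 even ✓  0≤2≤10 ✓
Π(2lᵢ+1) = 11×11×5 = 605
triangle coeff Δ(5,5,2) = 1/38610
Σ_t [3,5]: t=3:−1/2880 t=4:+1/576 t=5:−1/2880 = 1/960
(3j)²=10/429 [(5 5 2; 0 0 0)], sign=+1
Σ_t [7,8]: t=7:−1/10080 t=8:+1/80640 = -1/11520
(3j)²=49/1430 [(5 5 2; -3 4 -1)], sign=+1
⇒ 4πI² = 245/507
I = (+1)√(245/507/(4π)) = 0.19609844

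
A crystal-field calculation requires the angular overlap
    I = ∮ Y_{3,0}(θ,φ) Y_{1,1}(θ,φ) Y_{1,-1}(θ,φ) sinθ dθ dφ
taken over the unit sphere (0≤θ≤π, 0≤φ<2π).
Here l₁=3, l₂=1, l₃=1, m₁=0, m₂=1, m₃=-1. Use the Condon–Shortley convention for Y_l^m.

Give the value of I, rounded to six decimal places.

triangle: need 2≤l₃≤4, have 1; I=0

0.000000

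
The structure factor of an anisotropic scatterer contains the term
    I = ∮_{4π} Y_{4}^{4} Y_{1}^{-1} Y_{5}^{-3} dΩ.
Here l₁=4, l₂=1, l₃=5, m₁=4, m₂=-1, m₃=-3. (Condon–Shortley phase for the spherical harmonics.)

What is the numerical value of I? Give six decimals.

Checks pass: Σm=0; 10 even; l₃=5∈[3,5].
(2·4+1)(2·1+1)(2·5+1) = 297
Δ: 0! 8! 2! / 11! → 1/495
sum: t=0:+1/576 = 1/576
3j²(4 1 5; 0 0 0) = Δ·Π!·Σ² = 5/99  (sign -1)
sum: t=0:+1/80640 = 1/80640
3j²(4 1 5; 4 -1 -3) = Δ·Π!·Σ² = 1/495  (sign +1)
combine: 4πI² = 297·5/99·1/495 = 1/33
take √, sign -1: I = -0.04910640

-0.049106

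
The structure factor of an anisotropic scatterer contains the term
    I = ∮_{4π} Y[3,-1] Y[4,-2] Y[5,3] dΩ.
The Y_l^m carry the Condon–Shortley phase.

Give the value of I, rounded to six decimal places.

m-sum 0 ✓  L=12 even ✓  1≤5≤7 ✓
Π(2lᵢ+1) = 7×9×11 = 693
triangle coeff Δ(3,4,5) = 1/180180
Σ_t [0,2]: t=0:+1/576 t=1:−1/144 t=2:+1/576 = -1/288
(3j)²=20/1001 [(3 4 5; 0 0 0)], sign=+1
Σ_t [0,2]: t=0:+1/2304 t=1:−1/720 t=2:+1/5760 = -1/1280
(3j)²=27/1430 [(3 4 5; -1 -2 3)], sign=-1
⇒ 4πI² = 486/1859
I = (-1)√(486/1859/(4π)) = -0.14423595

-0.144236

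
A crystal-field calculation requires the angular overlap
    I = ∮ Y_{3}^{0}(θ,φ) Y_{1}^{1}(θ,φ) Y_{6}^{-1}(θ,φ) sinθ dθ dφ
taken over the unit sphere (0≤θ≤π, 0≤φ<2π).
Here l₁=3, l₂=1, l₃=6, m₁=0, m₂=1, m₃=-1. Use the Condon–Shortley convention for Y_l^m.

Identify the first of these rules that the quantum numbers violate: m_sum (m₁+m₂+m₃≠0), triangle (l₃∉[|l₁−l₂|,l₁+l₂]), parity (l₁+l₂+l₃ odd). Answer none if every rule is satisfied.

azimuthal sum: 0 + 1 − 1 = 0  ✓
2 ≤ 6 ≤ 4 (triangle on l)  ✗
L = 3 + 1 + 6 = 10 (even)

triangle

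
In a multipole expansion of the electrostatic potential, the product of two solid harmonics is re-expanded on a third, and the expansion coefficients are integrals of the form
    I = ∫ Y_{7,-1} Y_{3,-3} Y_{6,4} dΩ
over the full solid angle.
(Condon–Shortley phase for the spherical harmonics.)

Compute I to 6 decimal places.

m-sum 0 ✓  L=16 even ✓  4≤6≤10 ✓
Π(2lᵢ+1) = 15×7×13 = 1365
triangle coeff Δ(7,3,6) = 1/2042040
Σ_t [1,3]: t=1:−1/207360 t=2:+1/57600 t=3:−1/207360 = 1/129600
(3j)²=168/12155 [(7 3 6; 0 0 0)], sign=+1
Σ_t [0,0]: t=0:+1/3870720 = 1/3870720
(3j)²=675/136136 [(7 3 6; -1 -3 4)], sign=+1
⇒ 4πI² = 42525/454597
I = (+1)√(42525/454597/(4π)) = 0.08627877

0.086279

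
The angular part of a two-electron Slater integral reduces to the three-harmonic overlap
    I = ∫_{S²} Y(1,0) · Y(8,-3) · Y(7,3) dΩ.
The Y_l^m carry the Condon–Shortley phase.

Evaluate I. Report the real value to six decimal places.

Checks pass: Σm=0; 16 even; l₃=7∈[7,9].
(2·1+1)(2·8+1)(2·7+1) = 765
Δ: 2! 0! 14! / 17! → 1/2040
sum: t=1:−1/25401600 = -1/25401600
3j²(1 8 7; 0 0 0) = Δ·Π!·Σ² = 8/255  (sign +1)
sum: t=1:−1/87091200 = -1/87091200
3j²(1 8 7; 0 -3 3) = Δ·Π!·Σ² = 11/408  (sign -1)
combine: 4πI² = 765·8/255·11/408 = 11/17
take √, sign -1: I = -0.22691696

-0.226917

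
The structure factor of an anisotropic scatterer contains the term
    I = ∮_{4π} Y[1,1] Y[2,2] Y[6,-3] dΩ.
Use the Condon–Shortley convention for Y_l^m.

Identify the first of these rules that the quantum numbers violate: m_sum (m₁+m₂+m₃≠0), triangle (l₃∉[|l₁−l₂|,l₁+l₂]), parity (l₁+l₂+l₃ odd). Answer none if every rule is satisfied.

triangle

Σmᵢ = 0  ✓
l₃∈[|l₁−l₂|,l₁+l₂]=[1,3], have l₃=6  ✗
Σlᵢ = 9 ⇒ odd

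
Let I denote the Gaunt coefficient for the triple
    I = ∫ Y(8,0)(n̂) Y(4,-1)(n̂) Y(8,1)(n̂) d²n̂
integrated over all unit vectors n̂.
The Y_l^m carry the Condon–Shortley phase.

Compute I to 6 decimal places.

Rules hold: Σm=0, L=20 even, 4≤8≤12.
N = 17·9·17 = 2601
Δ = 4!·12!·4!/21! = 1/185175900
Racah Σ t=0..4: t=0:+1/557383680 t=1:−1/21772800 t=2:+1/8294400 t=3:−1/21772800 t=4:+1/557383680 = 1/30965760
⇒ 3j(8 4 8; 0 0 0)² = 36/4199, sgn +1
Racah Σ t=0..3: t=0:+1/139345920 t=1:−1/14515200 t=2:+1/12441600 t=3:−1/87091200 = 1/139345920
⇒ 3j(8 4 8; 0 -1 1)² = 5/8398, sgn -1
4πI² = N·(3j₀)²·(3jₘ)² = 810/61009
I = -1·√(0.0132767/4π) = -0.03250429

-0.032504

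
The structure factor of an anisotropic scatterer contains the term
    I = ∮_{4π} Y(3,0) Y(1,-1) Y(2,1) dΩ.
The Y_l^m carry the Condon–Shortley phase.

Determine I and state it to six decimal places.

Checks pass: Σm=0; 6 even; l₃=2∈[2,4].
(2·3+1)(2·1+1)(2·2+1) = 105
Δ: 2! 4! 0! / 7! → 1/105
sum: t=1:−1/4 = -1/4
3j²(3 1 2; 0 0 0) = Δ·Π!·Σ² = 3/35  (sign -1)
sum: t=0:+1/12 = 1/12
3j²(3 1 2; 0 -1 1) = Δ·Π!·Σ² = 1/35  (sign -1)
combine: 4πI² = 105·3/35·1/35 = 9/35
take √, sign +1: I = 0.14304817

0.143048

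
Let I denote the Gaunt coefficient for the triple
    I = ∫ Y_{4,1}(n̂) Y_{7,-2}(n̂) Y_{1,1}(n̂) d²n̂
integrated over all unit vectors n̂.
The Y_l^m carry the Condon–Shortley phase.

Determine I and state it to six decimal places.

0.000000

triangle: need 3≤l₃≤11, have 1; I=0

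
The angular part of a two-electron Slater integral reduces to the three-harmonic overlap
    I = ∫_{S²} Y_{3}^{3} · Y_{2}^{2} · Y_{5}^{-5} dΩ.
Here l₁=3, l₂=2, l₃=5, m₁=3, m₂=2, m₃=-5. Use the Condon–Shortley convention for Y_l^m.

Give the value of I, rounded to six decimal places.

-0.347235

Checks pass: Σm=0; 10 even; l₃=5∈[1,5].
(2·3+1)(2·2+1)(2·5+1) = 385
Δ: 0! 6! 4! / 11! → 1/2310
sum: t=0:+1/144 = 1/144
3j²(3 2 5; 0 0 0) = Δ·Π!·Σ² = 10/231  (sign -1)
sum: t=0:+1/17280 = 1/17280
3j²(3 2 5; 3 2 -5) = Δ·Π!·Σ² = 1/11  (sign +1)
combine: 4πI² = 385·10/231·1/11 = 50/33
take √, sign -1: I = -0.34723469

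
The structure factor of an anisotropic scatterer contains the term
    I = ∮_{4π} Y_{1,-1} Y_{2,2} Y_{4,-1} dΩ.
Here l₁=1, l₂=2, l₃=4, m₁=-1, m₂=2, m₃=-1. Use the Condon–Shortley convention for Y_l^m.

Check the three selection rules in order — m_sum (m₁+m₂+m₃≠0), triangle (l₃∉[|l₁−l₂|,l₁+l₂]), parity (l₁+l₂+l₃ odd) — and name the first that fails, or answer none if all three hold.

Σmᵢ = 0  ✓
l₃∈[|l₁−l₂|,l₁+l₂]=[1,3], have l₃=4  ✗
Σlᵢ = 7 ⇒ odd

triangle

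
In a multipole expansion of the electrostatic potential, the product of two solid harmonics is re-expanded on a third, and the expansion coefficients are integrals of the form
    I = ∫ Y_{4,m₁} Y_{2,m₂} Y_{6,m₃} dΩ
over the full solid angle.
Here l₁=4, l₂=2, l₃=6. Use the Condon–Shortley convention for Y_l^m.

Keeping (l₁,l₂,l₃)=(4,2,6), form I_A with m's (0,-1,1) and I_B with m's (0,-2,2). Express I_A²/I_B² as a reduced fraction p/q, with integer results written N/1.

5/2

l's match ⇒ only the (l;m) 3-j factors differ between A and B.
A: triangle coeff Δ(4,2,6) = 1/6435; Σ_t [0,0]: t=0:+1/3456 = 1/3456; (3j)²=35/1287 [(4 2 6; 0 -1 1)], sign=-1
B: triangle coeff Δ(4,2,6) = 1/6435; Σ_t [0,0]: t=0:+1/13824 = 1/13824; (3j)²=14/1287 [(4 2 6; 0 -2 2)], sign=+1
I_A²/I_B² = (35/1287)/(14/1287) = 5/2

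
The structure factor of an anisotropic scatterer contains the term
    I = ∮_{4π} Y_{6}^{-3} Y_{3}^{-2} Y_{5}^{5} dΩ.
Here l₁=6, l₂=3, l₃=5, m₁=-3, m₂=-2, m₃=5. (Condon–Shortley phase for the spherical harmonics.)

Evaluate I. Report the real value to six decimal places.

Rules hold: Σm=0, L=14 even, 3≤5≤9.
N = 13·7·11 = 1001
Δ = 4!·8!·2!/15! = 1/675675
Racah Σ t=1..3: t=1:−1/8640 t=2:+1/2304 t=3:−1/8640 = 7/34560
⇒ 3j(6 3 5; 0 0 0)² = 7/429, sgn -1
Racah Σ t=1..1: t=1:−1/483840 = -1/483840
⇒ 3j(6 3 5; -3 -2 5)² = 6/1001, sgn -1
4πI² = N·(3j₀)²·(3jₘ)² = 14/143
I = +1·√(0.0979021/4π) = 0.08826552

0.088266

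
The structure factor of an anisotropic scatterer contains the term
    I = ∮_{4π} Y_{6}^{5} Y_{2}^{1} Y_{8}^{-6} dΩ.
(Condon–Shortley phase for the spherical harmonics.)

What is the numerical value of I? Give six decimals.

m-sum 0 ✓  L=16 even ✓  4≤8≤8 ✓
Π(2lᵢ+1) = 13×5×17 = 1105
triangle coeff Δ(6,2,8) = 1/30940
Σ_t [0,0]: t=0:+1/2073600 = 1/2073600
(3j)²=28/1105 [(6 2 8; 0 0 0)], sign=+1
Σ_t [0,0]: t=0:+1/239500800 = 1/239500800
(3j)²=2/85 [(6 2 8; 5 1 -6)], sign=+1
⇒ 4πI² = 56/85
I = (+1)√(56/85/(4π)) = 0.22897055

0.228971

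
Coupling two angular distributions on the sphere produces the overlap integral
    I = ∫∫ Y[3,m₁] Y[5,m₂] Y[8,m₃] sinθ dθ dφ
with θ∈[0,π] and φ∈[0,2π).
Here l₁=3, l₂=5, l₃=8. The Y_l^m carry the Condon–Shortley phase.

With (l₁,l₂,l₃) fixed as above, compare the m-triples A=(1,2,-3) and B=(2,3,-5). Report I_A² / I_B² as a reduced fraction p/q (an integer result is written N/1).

100/117

l's match ⇒ only the (l;m) 3-j factors differ between A and B.
A: triangle coeff Δ(3,5,8) = 1/136136; Σ_t [0,0]: t=0:+1/1451520 = 1/1451520; (3j)²=75/3094 [(3 5 8; 1 2 -3)], sign=-1
B: triangle coeff Δ(3,5,8) = 1/136136; Σ_t [0,0]: t=0:+1/9676800 = 1/9676800; (3j)²=27/952 [(3 5 8; 2 3 -5)], sign=-1
I_A²/I_B² = (75/3094)/(27/952) = 100/117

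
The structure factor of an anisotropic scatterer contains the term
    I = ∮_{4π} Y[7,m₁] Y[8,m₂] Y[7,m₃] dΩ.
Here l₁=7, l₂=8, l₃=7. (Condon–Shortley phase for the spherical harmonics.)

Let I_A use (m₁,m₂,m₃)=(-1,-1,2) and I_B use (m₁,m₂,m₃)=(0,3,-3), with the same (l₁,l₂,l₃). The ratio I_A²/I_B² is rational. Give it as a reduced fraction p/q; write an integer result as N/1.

Same 7,8,7: normalisation and zero-m 3j drop out of the ratio.
A: Δ: 8! 6! 8! / 23! → 1/22086194130; sum: t=2:+1/746496000 t=3:−1/49766400 t=4:+1/19906560 t=5:−1/37324800 t=6:+1/348364800 t=7:−1/24385536000 = 11/1463132160; 3j²(7 8 7; -1 -1 2) = Δ·Π!·Σ² = 4000/676039  (sign -1)
B: Δ: 8! 6! 8! / 23! → 1/22086194130; sum: t=3:−1/1393459200 t=4:+1/104509440 t=5:−1/49766400 t=6:+1/124416000 t=7:−1/2090188800 = -11/2985984000; 3j²(7 8 7; 0 3 -3) = Δ·Π!·Σ² = 3773/579462  (sign -1)
I_A²/I_B² = (4000/676039)/(3773/579462) = 24000/26411

24000/26411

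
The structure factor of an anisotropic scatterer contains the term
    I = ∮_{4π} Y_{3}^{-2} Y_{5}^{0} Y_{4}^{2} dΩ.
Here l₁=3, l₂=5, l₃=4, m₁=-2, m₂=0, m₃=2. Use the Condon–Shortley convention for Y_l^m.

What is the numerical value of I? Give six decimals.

Rules hold: Σm=0, L=12 even, 2≤4≤8.
N = 7·11·9 = 693
Δ = 4!·2!·6!/13! = 1/180180
Racah Σ t=1..3: t=1:−1/576 t=2:+1/144 t=3:−1/576 = 1/288
⇒ 3j(3 5 4; 0 0 0)² = 20/1001, sgn +1
Racah Σ t=3..4: t=3:−1/576 t=4:+1/2880 = -1/720
⇒ 3j(3 5 4; -2 0 2)² = 80/3003, sgn -1
4πI² = N·(3j₀)²·(3jₘ)² = 4800/13013
I = -1·√(0.368862/4π) = -0.17132746

-0.171327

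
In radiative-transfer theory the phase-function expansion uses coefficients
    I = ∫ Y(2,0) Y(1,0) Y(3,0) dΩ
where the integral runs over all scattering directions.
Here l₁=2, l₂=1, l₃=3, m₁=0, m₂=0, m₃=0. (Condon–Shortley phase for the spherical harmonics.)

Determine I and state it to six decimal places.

0.247767

m-sum 0 ✓  L=6 even ✓  1≤3≤3 ✓
Π(2lᵢ+1) = 5×3×7 = 105
triangle coeff Δ(2,1,3) = 1/105
Σ_t [0,0]: t=0:+1/4 = 1/4
(3j)²=3/35 [(2 1 3; 0 0 0)], sign=-1
(m-triple is (0,0,0) — same symbol as above.)
⇒ 4πI² = 27/35
I = (+1)√(27/35/(4π)) = 0.24776670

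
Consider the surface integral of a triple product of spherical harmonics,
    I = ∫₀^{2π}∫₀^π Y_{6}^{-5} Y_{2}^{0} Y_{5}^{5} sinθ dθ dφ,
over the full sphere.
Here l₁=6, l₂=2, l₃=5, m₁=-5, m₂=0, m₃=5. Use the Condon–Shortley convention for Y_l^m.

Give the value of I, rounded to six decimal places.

0.000000

l₁+l₂+l₃=13 is odd: 3j(l;000)=0 ⇒ I=0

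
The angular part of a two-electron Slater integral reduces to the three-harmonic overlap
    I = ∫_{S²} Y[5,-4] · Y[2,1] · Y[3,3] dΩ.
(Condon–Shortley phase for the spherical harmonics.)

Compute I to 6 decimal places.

Rules hold: Σm=0, L=10 even, 3≤3≤7.
N = 11·5·7 = 385
Δ = 4!·6!·0!/11! = 1/2310
Racah Σ t=2..2: t=2:+1/144 = 1/144
⇒ 3j(5 2 3; 0 0 0)² = 10/231, sgn -1
Racah Σ t=3..3: t=3:−1/4320 = -1/4320
⇒ 3j(5 2 3; -4 1 3)² = 2/55, sgn -1
4πI² = N·(3j₀)²·(3jₘ)² = 20/33
I = +1·√(0.606061/4π) = 0.21961050

0.219610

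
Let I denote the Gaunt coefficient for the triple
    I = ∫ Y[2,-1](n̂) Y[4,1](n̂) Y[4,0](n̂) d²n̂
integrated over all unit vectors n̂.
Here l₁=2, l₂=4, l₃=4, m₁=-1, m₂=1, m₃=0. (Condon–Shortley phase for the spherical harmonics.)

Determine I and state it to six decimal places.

Rules hold: Σm=0, L=10 even, 2≤4≤6.
N = 5·9·9 = 405
Δ = 2!·2!·6!/11! = 1/13860
Racah Σ t=0..2: t=0:+1/192 t=1:−1/36 t=2:+1/192 = -5/288
⇒ 3j(2 4 4; 0 0 0)² = 20/693, sgn -1
Racah Σ t=1..2: t=1:−1/96 t=2:+1/72 = 1/288
⇒ 3j(2 4 4; -1 1 0)² = 1/462, sgn +1
4πI² = N·(3j₀)²·(3jₘ)² = 150/5929
I = -1·√(0.0252994/4π) = -0.04486937

-0.044869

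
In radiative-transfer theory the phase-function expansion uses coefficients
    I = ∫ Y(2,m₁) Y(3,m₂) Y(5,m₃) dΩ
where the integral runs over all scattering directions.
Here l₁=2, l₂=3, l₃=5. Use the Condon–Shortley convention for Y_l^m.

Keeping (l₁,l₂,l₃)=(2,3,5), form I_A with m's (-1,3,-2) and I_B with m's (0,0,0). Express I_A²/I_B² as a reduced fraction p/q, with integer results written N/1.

7/100

Shared (l₁,l₂,l₃)=(2,3,5): N and (l;000)² cancel in I_A²/I_B².
A: Δ = 0!·4!·6!/11! = 1/2310; Racah Σ t=0..0: t=0:+1/4320 = 1/4320; ⇒ 3j(2 3 5; -1 3 -2)² = 1/330, sgn -1
B: Δ = 0!·4!·6!/11! = 1/2310; Racah Σ t=0..0: t=0:+1/144 = 1/144; ⇒ 3j(2 3 5; 0 0 0)² = 10/231, sgn -1
I_A²/I_B² = (1/330)/(10/231) = 7/100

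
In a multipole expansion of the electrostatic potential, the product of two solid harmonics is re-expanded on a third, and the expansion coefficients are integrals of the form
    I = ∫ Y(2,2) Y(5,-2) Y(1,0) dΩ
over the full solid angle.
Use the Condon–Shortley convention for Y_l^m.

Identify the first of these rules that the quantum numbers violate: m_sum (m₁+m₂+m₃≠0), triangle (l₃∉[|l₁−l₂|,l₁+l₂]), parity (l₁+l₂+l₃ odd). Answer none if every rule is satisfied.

triangle

azimuthal sum: 2 − 2 + 0 = 0  ✓
3 ≤ 1 ≤ 7 (triangle on l)  ✗
L = 2 + 5 + 1 = 8 (even)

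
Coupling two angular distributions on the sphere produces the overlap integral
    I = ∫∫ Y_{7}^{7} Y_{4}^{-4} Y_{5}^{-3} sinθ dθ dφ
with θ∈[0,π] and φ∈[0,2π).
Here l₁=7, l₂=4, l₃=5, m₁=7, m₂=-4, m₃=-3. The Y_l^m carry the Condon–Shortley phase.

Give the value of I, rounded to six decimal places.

0.144075

Checks pass: Σm=0; 16 even; l₃=5∈[3,11].
(2·7+1)(2·4+1)(2·5+1) = 1485
Δ: 6! 8! 2! / 17! → 1/6126120
sum: t=2:+1/69120 t=3:−1/20736 t=4:+1/69120 = -1/51840
3j²(7 4 5; 0 0 0) = Δ·Π!·Σ² = 280/21879  (sign +1)
sum: t=0:+1/58060800 = 1/58060800
3j²(7 4 5; 7 -4 -3) = Δ·Π!·Σ² = 7/510  (sign +1)
combine: 4πI² = 1485·280/21879·7/510 = 980/3757
take √, sign +1: I = 0.14407463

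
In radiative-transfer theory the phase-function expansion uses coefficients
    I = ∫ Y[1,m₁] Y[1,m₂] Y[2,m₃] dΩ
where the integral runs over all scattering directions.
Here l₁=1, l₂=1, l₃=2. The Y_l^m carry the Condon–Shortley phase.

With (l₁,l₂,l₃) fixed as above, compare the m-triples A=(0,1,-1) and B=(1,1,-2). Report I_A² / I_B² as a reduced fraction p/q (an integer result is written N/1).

Shared (l₁,l₂,l₃)=(1,1,2): N and (l;000)² cancel in I_A²/I_B².
A: Δ = 0!·2!·2!/5! = 1/30; Racah Σ t=0..0: t=0:+1/2 = 1/2; ⇒ 3j(1 1 2; 0 1 -1)² = 1/10, sgn -1
B: Δ = 0!·2!·2!/5! = 1/30; Racah Σ t=0..0: t=0:+1/4 = 1/4; ⇒ 3j(1 1 2; 1 1 -2)² = 1/5, sgn +1
I_A²/I_B² = (1/10)/(1/5) = 1/2

1/2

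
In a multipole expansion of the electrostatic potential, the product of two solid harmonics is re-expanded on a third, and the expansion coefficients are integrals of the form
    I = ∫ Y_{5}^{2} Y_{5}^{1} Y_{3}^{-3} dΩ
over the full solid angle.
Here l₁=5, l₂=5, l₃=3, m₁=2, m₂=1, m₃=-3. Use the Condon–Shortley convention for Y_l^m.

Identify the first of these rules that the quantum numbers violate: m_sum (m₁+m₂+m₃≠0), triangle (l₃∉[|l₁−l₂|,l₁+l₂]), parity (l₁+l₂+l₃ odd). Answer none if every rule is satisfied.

azimuthal sum: 2 + 1 − 3 = 0  ✓
0 ≤ 3 ≤ 10 (triangle on l)  ✓
L = 5 + 5 + 3 = 13 (odd)  ✗

parity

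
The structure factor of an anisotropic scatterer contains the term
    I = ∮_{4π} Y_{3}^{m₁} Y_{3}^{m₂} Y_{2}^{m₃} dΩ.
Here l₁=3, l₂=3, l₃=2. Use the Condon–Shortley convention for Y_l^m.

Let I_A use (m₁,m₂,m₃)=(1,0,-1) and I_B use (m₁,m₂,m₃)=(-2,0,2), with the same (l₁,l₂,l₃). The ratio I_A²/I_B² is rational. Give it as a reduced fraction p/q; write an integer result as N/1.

1/10

Same 3,3,2: normalisation and zero-m 3j drop out of the ratio.
A: Δ: 4! 2! 2! / 9! → 1/3780; sum: t=1:−1/12 t=2:+1/8 = 1/24; 3j²(3 3 2; 1 0 -1) = Δ·Π!·Σ² = 1/210  (sign -1)
B: Δ: 4! 2! 2! / 9! → 1/3780; sum: t=3:−1/24 = -1/24; 3j²(3 3 2; -2 0 2) = Δ·Π!·Σ² = 1/21  (sign -1)
I_A²/I_B² = (1/210)/(1/21) = 1/10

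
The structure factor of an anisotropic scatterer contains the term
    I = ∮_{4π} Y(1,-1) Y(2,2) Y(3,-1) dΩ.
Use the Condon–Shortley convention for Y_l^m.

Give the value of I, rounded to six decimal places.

Rules hold: Σm=0, L=6 even, 1≤3≤3.
N = 3·5·7 = 105
Δ = 0!·2!·4!/7! = 1/105
Racah Σ t=0..0: t=0:+1/4 = 1/4
⇒ 3j(1 2 3; 0 0 0)² = 3/35, sgn -1
Racah Σ t=0..0: t=0:+1/48 = 1/48
⇒ 3j(1 2 3; -1 2 -1)² = 1/105, sgn +1
4πI² = N·(3j₀)²·(3jₘ)² = 3/35
I = -1·√(0.0857143/4π) = -0.08258890

-0.082589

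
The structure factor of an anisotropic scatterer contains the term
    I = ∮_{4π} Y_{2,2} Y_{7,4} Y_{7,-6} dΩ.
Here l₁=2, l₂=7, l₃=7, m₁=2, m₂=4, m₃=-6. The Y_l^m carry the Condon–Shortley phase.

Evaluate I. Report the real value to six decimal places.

-0.106948

Rules hold: Σm=0, L=16 even, 5≤7≤9.
N = 5·15·15 = 1125
Δ = 2!·2!·12!/17! = 1/185640
Racah Σ t=0..2: t=0:+1/2419200 t=1:−1/518400 t=2:+1/2419200 = -1/907200
⇒ 3j(2 7 7; 0 0 0)² = 56/3315, sgn +1
Racah Σ t=0..0: t=0:+1/159667200 = 1/159667200
⇒ 3j(2 7 7; 2 4 -6)² = 9/1190, sgn -1
4πI² = N·(3j₀)²·(3jₘ)² = 540/3757
I = -1·√(0.143732/4π) = -0.10694768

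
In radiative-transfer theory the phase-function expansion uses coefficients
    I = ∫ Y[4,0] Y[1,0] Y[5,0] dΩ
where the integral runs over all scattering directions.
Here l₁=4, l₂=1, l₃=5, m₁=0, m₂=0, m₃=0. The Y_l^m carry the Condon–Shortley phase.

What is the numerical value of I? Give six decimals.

Checks pass: Σm=0; 10 even; l₃=5∈[3,5].
(2·4+1)(2·1+1)(2·5+1) = 297
Δ: 0! 8! 2! / 11! → 1/495
sum: t=0:+1/576 = 1/576
3j²(4 1 5; 0 0 0) = Δ·Π!·Σ² = 5/99  (sign -1)
(m-triple is (0,0,0) — same symbol as above.)
combine: 4πI² = 297·5/99·5/99 = 25/33
take √, sign +1: I = 0.24553200

0.245532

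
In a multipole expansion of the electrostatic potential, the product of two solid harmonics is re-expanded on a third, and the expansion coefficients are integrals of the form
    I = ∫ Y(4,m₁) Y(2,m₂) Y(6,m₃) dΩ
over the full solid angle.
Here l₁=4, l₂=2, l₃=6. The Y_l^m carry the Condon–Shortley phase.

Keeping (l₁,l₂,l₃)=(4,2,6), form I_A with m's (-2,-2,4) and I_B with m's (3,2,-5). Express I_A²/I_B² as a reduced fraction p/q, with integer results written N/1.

l's match ⇒ only the (l;m) 3-j factors differ between A and B.
A: triangle coeff Δ(4,2,6) = 1/6435; Σ_t [0,0]: t=0:+1/34560 = 1/34560; (3j)²=14/429 [(4 2 6; -2 -2 4)], sign=+1
B: triangle coeff Δ(4,2,6) = 1/6435; Σ_t [0,0]: t=0:+1/120960 = 1/120960; (3j)²=2/39 [(4 2 6; 3 2 -5)], sign=-1
I_A²/I_B² = (14/429)/(2/39) = 7/11

7/11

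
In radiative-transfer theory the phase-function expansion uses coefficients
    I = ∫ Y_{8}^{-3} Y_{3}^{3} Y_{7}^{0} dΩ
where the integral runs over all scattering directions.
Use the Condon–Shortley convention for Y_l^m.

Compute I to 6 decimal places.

0.183025

m-sum 0 ✓  L=18 even ✓  5≤7≤11 ✓
Π(2lᵢ+1) = 17×7×15 = 1785
triangle coeff Δ(8,3,7) = 1/5290740
Σ_t [1,3]: t=1:−1/7257600 t=2:+1/2073600 t=3:−1/7257600 = 1/4838400
(3j)²=252/20995 [(8 3 7; 0 0 0)], sign=-1
Σ_t [4,4]: t=4:+1/29030400 = 1/29030400
(3j)²=165/8398 [(8 3 7; -3 3 0)], sign=-1
⇒ 4πI² = 436590/1037153
I = (+1)√(436590/1037153/(4π)) = 0.18302506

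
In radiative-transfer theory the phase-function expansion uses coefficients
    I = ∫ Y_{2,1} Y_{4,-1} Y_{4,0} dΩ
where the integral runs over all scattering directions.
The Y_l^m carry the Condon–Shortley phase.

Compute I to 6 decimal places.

-0.044869

Rules hold: Σm=0, L=10 even, 2≤4≤6.
N = 5·9·9 = 405
Δ = 2!·2!·6!/11! = 1/13860
Racah Σ t=0..2: t=0:+1/192 t=1:−1/36 t=2:+1/192 = -5/288
⇒ 3j(2 4 4; 0 0 0)² = 20/693, sgn -1
Racah Σ t=0..1: t=0:+1/72 t=1:−1/96 = 1/288
⇒ 3j(2 4 4; 1 -1 0)² = 1/462, sgn +1
4πI² = N·(3j₀)²·(3jₘ)² = 150/5929
I = -1·√(0.0252994/4π) = -0.04486937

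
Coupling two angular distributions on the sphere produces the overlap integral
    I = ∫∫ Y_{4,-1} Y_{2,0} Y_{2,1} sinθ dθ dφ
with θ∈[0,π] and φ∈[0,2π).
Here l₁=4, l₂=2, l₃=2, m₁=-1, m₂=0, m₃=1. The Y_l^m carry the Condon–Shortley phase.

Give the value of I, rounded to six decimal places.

m-sum 0 ✓  L=8 even ✓  2≤2≤6 ✓
Π(2lᵢ+1) = 9×5×5 = 225
triangle coeff Δ(4,2,2) = 1/630
Σ_t [2,2]: t=2:+1/16 = 1/16
(3j)²=2/35 [(4 2 2; 0 0 0)], sign=+1
Σ_t [2,2]: t=2:+1/24 = 1/24
(3j)²=1/21 [(4 2 2; -1 0 1)], sign=-1
⇒ 4πI² = 30/49
I = (-1)√(30/49/(4π)) = -0.22072812

-0.220728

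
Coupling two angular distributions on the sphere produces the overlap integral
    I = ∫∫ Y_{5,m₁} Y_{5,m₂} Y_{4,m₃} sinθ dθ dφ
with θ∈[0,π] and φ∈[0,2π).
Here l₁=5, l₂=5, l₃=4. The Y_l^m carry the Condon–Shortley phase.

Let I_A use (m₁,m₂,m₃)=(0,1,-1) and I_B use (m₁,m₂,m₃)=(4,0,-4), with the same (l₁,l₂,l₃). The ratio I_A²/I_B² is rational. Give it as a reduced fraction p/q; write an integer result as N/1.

l's match ⇒ only the (l;m) 3-j factors differ between A and B.
A: triangle coeff Δ(5,5,4) = 1/3153150; Σ_t [2,5]: t=2:+1/6912 t=3:−1/864 t=4:+1/1152 t=5:−1/17280 = -7/34560; (3j)²=1/429 [(5 5 4; 0 1 -1)], sign=+1
B: triangle coeff Δ(5,5,4) = 1/3153150; Σ_t [1,1]: t=1:−1/69120 = -1/69120; (3j)²=2/143 [(5 5 4; 4 0 -4)], sign=-1
I_A²/I_B² = (1/429)/(2/143) = 1/6

1/6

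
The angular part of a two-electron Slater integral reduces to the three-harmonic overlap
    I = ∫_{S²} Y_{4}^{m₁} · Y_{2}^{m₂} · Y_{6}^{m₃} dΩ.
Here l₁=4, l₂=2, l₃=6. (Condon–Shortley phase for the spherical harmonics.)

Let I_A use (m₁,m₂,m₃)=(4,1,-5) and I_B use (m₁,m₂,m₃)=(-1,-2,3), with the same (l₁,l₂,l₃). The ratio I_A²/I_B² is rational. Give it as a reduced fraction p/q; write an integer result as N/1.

Shared (l₁,l₂,l₃)=(4,2,6): N and (l;000)² cancel in I_A²/I_B².
A: Δ = 0!·8!·4!/13! = 1/6435; Racah Σ t=0..0: t=0:+1/241920 = 1/241920; ⇒ 3j(4 2 6; 4 1 -5)² = 1/39, sgn -1
B: Δ = 0!·8!·4!/13! = 1/6435; Racah Σ t=0..0: t=0:+1/17280 = 1/17280; ⇒ 3j(4 2 6; -1 -2 3)² = 14/715, sgn -1
I_A²/I_B² = (1/39)/(14/715) = 55/42

55/42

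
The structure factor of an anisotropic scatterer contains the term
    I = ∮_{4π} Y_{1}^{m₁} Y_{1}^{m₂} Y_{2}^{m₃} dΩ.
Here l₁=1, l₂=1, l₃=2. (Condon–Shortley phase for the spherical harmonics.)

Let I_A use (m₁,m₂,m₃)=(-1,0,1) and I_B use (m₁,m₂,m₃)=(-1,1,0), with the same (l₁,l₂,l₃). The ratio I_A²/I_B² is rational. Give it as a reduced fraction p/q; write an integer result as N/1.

Shared (l₁,l₂,l₃)=(1,1,2): N and (l;000)² cancel in I_A²/I_B².
A: Δ = 0!·2!·2!/5! = 1/30; Racah Σ t=0..0: t=0:+1/2 = 1/2; ⇒ 3j(1 1 2; -1 0 1)² = 1/10, sgn -1
B: Δ = 0!·2!·2!/5! = 1/30; Racah Σ t=0..0: t=0:+1/4 = 1/4; ⇒ 3j(1 1 2; -1 1 0)² = 1/30, sgn +1
I_A²/I_B² = (1/10)/(1/30) = 3/1

3/1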